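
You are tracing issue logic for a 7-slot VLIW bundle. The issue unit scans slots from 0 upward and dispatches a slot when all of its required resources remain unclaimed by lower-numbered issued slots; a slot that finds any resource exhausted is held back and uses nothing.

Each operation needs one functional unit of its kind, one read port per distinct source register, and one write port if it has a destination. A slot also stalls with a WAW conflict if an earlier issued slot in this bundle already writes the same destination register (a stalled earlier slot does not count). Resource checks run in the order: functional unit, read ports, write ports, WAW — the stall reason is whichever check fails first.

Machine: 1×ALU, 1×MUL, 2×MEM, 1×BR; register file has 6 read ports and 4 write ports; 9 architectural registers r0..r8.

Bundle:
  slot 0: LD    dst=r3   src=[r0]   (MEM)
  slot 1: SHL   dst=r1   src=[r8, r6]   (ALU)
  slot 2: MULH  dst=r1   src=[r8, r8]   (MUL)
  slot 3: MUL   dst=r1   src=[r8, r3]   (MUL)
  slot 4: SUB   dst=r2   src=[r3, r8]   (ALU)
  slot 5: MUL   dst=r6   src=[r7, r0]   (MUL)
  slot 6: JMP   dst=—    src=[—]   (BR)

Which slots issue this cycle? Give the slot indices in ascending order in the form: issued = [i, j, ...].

issued = [0, 1, 5, 6]

  0. MEM→r3 ⇒ go  {1A/1Mu/1Ld/1B | 5r 3w}
  1. ALU→r1 ⇒ go  {0A/1Mu/1Ld/1B | 3r 2w}
  2. MUL→r1 ⇒ no(WAW)  {0A/1Mu/1Ld/1B | 3r 2w}
  3. MUL→r1 ⇒ no(WAW)  {0A/1Mu/1Ld/1B | 3r 2w}
  4. ALU→r2 ⇒ no(FU)  {0A/1Mu/1Ld/1B | 3r 2w}
  5. MUL→r6 ⇒ go  {0A/0Mu/1Ld/1B | 1r 1w}
  6. BR ⇒ go  {0A/0Mu/1Ld/0B | 1r 1w}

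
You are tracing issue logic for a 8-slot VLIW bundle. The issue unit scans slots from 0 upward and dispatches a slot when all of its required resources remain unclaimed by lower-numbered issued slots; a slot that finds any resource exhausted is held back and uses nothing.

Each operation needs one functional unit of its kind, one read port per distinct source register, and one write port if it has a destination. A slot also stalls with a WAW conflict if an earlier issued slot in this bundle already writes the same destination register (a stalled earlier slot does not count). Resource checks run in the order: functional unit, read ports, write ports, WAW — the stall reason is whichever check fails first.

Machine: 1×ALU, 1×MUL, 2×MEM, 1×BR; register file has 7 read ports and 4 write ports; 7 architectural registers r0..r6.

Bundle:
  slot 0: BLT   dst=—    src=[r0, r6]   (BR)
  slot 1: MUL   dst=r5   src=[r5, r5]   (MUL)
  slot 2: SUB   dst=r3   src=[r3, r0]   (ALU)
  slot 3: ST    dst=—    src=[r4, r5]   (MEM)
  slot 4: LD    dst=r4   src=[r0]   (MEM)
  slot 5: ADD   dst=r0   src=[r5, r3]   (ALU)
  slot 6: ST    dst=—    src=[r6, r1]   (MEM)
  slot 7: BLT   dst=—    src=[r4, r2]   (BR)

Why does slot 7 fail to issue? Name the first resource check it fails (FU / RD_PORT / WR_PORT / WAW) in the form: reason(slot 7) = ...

  0. BR ⇒ go  {1A/1Mu/2Ld/0B | 5r 4w}
  1. MUL→r5 ⇒ go  {1A/0Mu/2Ld/0B | 4r 3w}
  2. ALU→r3 ⇒ go  {0A/0Mu/2Ld/0B | 2r 2w}
  3. MEM ⇒ go  {0A/0Mu/1Ld/0B | 0r 2w}
  4. MEM→r4 ⇒ no(RD_PORT)  {0A/0Mu/1Ld/0B | 0r 2w}
  5. ALU→r0 ⇒ no(FU)  {0A/0Mu/1Ld/0B | 0r 2w}
  6. MEM ⇒ no(RD_PORT)  {0A/0Mu/1Ld/0B | 0r 2w}
  7. BR ⇒ no(FU)  {0A/0Mu/1Ld/0B | 0r 2w}

reason(slot 7) = FU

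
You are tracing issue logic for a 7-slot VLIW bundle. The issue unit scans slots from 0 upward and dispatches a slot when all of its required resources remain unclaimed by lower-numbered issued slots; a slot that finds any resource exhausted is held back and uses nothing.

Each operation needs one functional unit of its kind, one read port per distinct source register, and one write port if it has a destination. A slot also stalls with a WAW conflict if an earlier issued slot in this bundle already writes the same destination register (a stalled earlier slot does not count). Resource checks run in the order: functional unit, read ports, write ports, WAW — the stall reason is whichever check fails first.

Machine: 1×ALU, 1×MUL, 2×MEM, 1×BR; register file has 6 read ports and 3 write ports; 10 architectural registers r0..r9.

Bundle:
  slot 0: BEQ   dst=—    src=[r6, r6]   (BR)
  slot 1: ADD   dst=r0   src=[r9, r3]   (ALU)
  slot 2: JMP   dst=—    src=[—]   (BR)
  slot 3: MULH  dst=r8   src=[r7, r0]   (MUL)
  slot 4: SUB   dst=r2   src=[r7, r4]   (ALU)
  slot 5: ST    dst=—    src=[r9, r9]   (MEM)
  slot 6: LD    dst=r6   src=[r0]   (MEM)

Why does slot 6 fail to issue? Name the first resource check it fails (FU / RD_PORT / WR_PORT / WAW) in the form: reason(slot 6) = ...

[0] BR needs rd=1 wr=0: ok; after: ALU=1 MUL=1 MEM=2 BR=0, R=5, W=3
[1] ALU needs rd=2 wr=1: ok; after: ALU=0 MUL=1 MEM=2 BR=0, R=3, W=2
[2] BR needs rd=0 wr=0: FU; after: ALU=0 MUL=1 MEM=2 BR=0, R=3, W=2
[3] MUL needs rd=2 wr=1: ok; after: ALU=0 MUL=0 MEM=2 BR=0, R=1, W=1
[4] ALU needs rd=2 wr=1: FU; after: ALU=0 MUL=0 MEM=2 BR=0, R=1, W=1
[5] MEM needs rd=1 wr=0: ok; after: ALU=0 MUL=0 MEM=1 BR=0, R=0, W=1
[6] MEM needs rd=1 wr=1: RD_PORT; after: ALU=0 MUL=0 MEM=1 BR=0, R=0, W=1

reason(slot 6) = RD_PORT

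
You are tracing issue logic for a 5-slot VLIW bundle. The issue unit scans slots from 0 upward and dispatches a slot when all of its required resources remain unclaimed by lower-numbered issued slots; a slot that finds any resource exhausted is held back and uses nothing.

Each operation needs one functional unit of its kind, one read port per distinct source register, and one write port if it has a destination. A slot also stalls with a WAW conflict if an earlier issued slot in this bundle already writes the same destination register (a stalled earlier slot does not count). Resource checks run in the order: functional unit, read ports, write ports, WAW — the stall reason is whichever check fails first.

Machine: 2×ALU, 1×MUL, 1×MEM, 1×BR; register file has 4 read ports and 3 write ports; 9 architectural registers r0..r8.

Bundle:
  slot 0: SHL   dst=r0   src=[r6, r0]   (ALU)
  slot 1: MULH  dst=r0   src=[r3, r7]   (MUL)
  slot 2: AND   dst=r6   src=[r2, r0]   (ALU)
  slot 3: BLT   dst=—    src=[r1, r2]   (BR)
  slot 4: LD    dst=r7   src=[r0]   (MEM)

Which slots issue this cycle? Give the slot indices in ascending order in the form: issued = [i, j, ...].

issued = [0, 2]

#0 ALU src=r6,r0 dispatched  <A:1 Mu:1 Ld:1 B:1 rd:2 wr:2>
#1 MUL src=r3,r7 held:WAW  <A:1 Mu:1 Ld:1 B:1 rd:2 wr:2>
#2 ALU src=r2,r0 dispatched  <A:0 Mu:1 Ld:1 B:1 rd:0 wr:1>
#3 BR src=r1,r2 held:RD_PORT  <A:0 Mu:1 Ld:1 B:1 rd:0 wr:1>
#4 MEM src=r0 held:RD_PORT  <A:0 Mu:1 Ld:1 B:1 rd:0 wr:1>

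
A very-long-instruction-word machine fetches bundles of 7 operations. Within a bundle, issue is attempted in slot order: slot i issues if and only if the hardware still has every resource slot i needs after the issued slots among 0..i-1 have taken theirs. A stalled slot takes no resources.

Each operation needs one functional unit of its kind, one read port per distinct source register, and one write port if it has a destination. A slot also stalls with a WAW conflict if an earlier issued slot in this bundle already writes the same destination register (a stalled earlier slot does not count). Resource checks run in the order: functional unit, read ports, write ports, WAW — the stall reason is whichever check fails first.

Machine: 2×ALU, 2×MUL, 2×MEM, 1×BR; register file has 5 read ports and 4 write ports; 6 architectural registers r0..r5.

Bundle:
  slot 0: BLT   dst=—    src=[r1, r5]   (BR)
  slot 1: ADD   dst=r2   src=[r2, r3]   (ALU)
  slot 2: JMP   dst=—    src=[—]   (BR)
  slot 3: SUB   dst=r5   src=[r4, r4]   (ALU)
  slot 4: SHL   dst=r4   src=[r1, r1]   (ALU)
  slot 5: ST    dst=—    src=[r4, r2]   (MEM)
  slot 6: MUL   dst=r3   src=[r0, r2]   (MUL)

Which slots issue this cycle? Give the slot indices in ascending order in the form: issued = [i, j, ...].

slot 0 (BR): ISSUE — free A2,Mu2,Ld2,B0 rp3 wp4
slot 1 (ALU): ISSUE — free A1,Mu2,Ld2,B0 rp1 wp3
slot 2 (BR): stall FU — free A1,Mu2,Ld2,B0 rp1 wp3
slot 3 (ALU): ISSUE — free A0,Mu2,Ld2,B0 rp0 wp2
slot 4 (ALU): stall FU — free A0,Mu2,Ld2,B0 rp0 wp2
slot 5 (MEM): stall RD_PORT — free A0,Mu2,Ld2,B0 rp0 wp2
slot 6 (MUL): stall RD_PORT — free A0,Mu2,Ld2,B0 rp0 wp2

issued = [0, 1, 3]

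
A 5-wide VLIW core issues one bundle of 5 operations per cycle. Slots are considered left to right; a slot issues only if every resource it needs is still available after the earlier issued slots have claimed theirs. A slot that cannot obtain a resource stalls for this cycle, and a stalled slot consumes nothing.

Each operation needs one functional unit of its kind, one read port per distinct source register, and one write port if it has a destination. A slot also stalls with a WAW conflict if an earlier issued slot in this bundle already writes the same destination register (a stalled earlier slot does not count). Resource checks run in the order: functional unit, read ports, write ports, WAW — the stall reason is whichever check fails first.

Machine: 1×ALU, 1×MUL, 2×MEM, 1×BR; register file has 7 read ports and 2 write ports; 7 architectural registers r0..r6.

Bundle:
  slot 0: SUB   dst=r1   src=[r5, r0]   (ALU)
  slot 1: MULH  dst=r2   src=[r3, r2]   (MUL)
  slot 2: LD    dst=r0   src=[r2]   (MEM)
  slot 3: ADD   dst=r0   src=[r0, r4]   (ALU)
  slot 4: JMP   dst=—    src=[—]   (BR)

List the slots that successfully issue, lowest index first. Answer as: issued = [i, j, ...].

issued = [0, 1, 4]

  0. ALU→r1 ⇒ go  {0A/1Mu/2Ld/1B | 5r 1w}
  1. MUL→r2 ⇒ go  {0A/0Mu/2Ld/1B | 3r 0w}
  2. MEM→r0 ⇒ no(WR_PORT)  {0A/0Mu/2Ld/1B | 3r 0w}
  3. ALU→r0 ⇒ no(FU)  {0A/0Mu/2Ld/1B | 3r 0w}
  4. BR ⇒ go  {0A/0Mu/2Ld/0B | 3r 0w}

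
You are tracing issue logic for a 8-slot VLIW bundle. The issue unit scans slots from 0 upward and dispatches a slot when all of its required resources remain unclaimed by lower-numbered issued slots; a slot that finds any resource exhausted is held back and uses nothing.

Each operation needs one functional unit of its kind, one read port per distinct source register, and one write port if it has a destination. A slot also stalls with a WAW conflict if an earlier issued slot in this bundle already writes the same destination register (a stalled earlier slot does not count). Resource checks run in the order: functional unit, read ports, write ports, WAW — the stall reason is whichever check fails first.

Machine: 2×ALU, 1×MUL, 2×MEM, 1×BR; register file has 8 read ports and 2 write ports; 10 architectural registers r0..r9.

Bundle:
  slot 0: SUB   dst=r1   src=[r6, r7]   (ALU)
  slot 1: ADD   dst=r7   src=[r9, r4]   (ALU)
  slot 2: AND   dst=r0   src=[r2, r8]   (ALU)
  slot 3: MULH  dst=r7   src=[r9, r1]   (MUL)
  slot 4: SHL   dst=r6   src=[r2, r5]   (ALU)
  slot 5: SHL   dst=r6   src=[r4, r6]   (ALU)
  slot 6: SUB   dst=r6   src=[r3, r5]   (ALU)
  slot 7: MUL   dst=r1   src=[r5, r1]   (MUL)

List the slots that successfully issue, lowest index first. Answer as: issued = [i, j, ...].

issued = [0, 1]

#0 ALU src=r6,r7 dispatched  <A:1 Mu:1 Ld:2 B:1 rd:6 wr:1>
#1 ALU src=r9,r4 dispatched  <A:0 Mu:1 Ld:2 B:1 rd:4 wr:0>
#2 ALU src=r2,r8 held:FU  <A:0 Mu:1 Ld:2 B:1 rd:4 wr:0>
#3 MUL src=r9,r1 held:WR_PORT  <A:0 Mu:1 Ld:2 B:1 rd:4 wr:0>
#4 ALU src=r2,r5 held:FU  <A:0 Mu:1 Ld:2 B:1 rd:4 wr:0>
#5 ALU src=r4,r6 held:FU  <A:0 Mu:1 Ld:2 B:1 rd:4 wr:0>
#6 ALU src=r3,r5 held:FU  <A:0 Mu:1 Ld:2 B:1 rd:4 wr:0>
#7 MUL src=r5,r1 held:WR_PORT  <A:0 Mu:1 Ld:2 B:1 rd:4 wr:0>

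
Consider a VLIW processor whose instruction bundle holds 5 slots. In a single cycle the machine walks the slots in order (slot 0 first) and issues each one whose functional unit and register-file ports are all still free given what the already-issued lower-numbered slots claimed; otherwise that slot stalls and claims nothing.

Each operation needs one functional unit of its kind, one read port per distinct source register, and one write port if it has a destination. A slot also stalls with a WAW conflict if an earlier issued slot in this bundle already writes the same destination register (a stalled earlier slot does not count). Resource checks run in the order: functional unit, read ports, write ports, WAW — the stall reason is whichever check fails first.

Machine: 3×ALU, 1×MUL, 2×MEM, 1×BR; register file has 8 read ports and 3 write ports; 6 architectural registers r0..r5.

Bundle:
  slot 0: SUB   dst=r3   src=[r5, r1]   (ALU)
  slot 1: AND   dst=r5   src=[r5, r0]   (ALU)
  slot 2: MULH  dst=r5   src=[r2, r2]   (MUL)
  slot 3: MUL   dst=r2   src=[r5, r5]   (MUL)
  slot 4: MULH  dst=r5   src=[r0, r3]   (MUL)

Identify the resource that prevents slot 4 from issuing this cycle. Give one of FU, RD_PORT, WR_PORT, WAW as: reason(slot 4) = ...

#0 ALU src=r5,r1 dispatched  <A:2 Mu:1 Ld:2 B:1 rd:6 wr:2>
#1 ALU src=r5,r0 dispatched  <A:1 Mu:1 Ld:2 B:1 rd:4 wr:1>
#2 MUL src=r2,r2 held:WAW  <A:1 Mu:1 Ld:2 B:1 rd:4 wr:1>
#3 MUL src=r5,r5 dispatched  <A:1 Mu:0 Ld:2 B:1 rd:3 wr:0>
#4 MUL src=r0,r3 held:FU  <A:1 Mu:0 Ld:2 B:1 rd:3 wr:0>

reason(slot 4) = FU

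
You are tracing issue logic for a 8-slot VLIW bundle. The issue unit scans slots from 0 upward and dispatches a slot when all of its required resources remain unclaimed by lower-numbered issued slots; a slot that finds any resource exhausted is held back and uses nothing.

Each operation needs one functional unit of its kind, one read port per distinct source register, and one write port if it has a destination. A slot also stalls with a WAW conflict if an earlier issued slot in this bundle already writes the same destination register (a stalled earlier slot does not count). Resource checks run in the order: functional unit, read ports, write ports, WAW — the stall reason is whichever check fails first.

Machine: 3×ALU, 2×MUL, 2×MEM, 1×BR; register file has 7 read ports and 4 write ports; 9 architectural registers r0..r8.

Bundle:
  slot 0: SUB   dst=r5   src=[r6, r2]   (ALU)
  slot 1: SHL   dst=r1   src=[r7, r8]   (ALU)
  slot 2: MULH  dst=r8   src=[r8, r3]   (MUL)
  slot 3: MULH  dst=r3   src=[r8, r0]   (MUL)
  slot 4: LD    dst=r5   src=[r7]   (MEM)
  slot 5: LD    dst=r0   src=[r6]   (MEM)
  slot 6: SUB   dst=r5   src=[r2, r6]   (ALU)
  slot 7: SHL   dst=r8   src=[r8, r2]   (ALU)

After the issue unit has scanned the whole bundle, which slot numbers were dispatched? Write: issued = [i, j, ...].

issued = [0, 1, 2, 5]

[0] ALU needs rd=2 wr=1: ok; after: ALU=2 MUL=2 MEM=2 BR=1, R=5, W=3
[1] ALU needs rd=2 wr=1: ok; after: ALU=1 MUL=2 MEM=2 BR=1, R=3, W=2
[2] MUL needs rd=2 wr=1: ok; after: ALU=1 MUL=1 MEM=2 BR=1, R=1, W=1
[3] MUL needs rd=2 wr=1: RD_PORT; after: ALU=1 MUL=1 MEM=2 BR=1, R=1, W=1
[4] MEM needs rd=1 wr=1: WAW; after: ALU=1 MUL=1 MEM=2 BR=1, R=1, W=1
[5] MEM needs rd=1 wr=1: ok; after: ALU=1 MUL=1 MEM=1 BR=1, R=0, W=0
[6] ALU needs rd=2 wr=1: RD_PORT; after: ALU=1 MUL=1 MEM=1 BR=1, R=0, W=0
[7] ALU needs rd=2 wr=1: RD_PORT; after: ALU=1 MUL=1 MEM=1 BR=1, R=0, W=0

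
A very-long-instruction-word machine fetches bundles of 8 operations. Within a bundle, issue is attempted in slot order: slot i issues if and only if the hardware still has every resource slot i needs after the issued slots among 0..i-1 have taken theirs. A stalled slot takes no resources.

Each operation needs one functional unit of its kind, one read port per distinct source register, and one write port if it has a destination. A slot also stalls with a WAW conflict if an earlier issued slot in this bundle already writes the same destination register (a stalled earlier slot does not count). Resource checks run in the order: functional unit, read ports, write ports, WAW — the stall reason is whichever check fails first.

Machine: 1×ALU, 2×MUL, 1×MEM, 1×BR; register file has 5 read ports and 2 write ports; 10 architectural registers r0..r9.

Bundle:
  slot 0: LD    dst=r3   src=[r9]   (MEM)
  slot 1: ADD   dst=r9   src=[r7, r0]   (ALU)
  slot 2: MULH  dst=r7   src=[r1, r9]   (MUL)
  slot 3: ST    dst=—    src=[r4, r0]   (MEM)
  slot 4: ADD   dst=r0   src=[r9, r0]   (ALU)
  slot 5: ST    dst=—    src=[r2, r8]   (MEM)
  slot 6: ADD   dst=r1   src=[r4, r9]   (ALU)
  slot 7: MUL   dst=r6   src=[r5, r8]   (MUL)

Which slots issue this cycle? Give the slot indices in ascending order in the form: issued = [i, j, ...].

#0 MEM src=r9 dispatched  <A:1 Mu:2 Ld:0 B:1 rd:4 wr:1>
#1 ALU src=r7,r0 dispatched  <A:0 Mu:2 Ld:0 B:1 rd:2 wr:0>
#2 MUL src=r1,r9 held:WR_PORT  <A:0 Mu:2 Ld:0 B:1 rd:2 wr:0>
#3 MEM src=r4,r0 held:FU  <A:0 Mu:2 Ld:0 B:1 rd:2 wr:0>
#4 ALU src=r9,r0 held:FU  <A:0 Mu:2 Ld:0 B:1 rd:2 wr:0>
#5 MEM src=r2,r8 held:FU  <A:0 Mu:2 Ld:0 B:1 rd:2 wr:0>
#6 ALU src=r4,r9 held:FU  <A:0 Mu:2 Ld:0 B:1 rd:2 wr:0>
#7 MUL src=r5,r8 held:WR_PORT  <A:0 Mu:2 Ld:0 B:1 rd:2 wr:0>

issued = [0, 1]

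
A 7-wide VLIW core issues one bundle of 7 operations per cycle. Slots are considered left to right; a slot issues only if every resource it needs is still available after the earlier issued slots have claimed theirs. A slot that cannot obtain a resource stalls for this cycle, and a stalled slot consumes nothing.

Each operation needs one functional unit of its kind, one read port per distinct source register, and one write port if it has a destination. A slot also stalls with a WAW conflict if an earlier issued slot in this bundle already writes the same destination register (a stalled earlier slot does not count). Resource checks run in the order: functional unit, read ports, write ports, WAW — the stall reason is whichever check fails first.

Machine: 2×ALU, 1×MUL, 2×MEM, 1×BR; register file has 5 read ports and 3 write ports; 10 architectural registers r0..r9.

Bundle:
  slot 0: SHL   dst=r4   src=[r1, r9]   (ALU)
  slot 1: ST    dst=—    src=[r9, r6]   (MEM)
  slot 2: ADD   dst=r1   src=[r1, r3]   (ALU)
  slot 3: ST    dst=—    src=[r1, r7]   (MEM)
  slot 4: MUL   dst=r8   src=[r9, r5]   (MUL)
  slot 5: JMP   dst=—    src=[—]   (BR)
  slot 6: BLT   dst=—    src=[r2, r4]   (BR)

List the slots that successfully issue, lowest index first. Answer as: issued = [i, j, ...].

[0] ALU needs rd=2 wr=1: ok; after: ALU=1 MUL=1 MEM=2 BR=1, R=3, W=2
[1] MEM needs rd=2 wr=0: ok; after: ALU=1 MUL=1 MEM=1 BR=1, R=1, W=2
[2] ALU needs rd=2 wr=1: RD_PORT; after: ALU=1 MUL=1 MEM=1 BR=1, R=1, W=2
[3] MEM needs rd=2 wr=0: RD_PORT; after: ALU=1 MUL=1 MEM=1 BR=1, R=1, W=2
[4] MUL needs rd=2 wr=1: RD_PORT; after: ALU=1 MUL=1 MEM=1 BR=1, R=1, W=2
[5] BR needs rd=0 wr=0: ok; after: ALU=1 MUL=1 MEM=1 BR=0, R=1, W=2
[6] BR needs rd=2 wr=0: FU; after: ALU=1 MUL=1 MEM=1 BR=0, R=1, W=2

issued = [0, 1, 5]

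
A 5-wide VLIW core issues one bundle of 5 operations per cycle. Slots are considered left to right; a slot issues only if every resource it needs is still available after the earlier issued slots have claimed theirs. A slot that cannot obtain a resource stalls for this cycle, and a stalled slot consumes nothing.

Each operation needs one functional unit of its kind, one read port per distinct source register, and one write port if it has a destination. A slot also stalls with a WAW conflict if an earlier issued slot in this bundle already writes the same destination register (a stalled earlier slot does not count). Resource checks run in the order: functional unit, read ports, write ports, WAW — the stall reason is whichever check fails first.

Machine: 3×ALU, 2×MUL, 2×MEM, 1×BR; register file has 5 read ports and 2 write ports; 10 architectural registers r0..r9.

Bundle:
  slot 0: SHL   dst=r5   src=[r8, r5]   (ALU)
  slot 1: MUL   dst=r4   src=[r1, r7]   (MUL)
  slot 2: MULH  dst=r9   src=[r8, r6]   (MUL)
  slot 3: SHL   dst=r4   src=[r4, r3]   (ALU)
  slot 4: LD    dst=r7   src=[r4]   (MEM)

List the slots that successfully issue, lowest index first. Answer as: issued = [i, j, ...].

issued = [0, 1]

slot 0 (ALU): ISSUE — free A2,Mu2,Ld2,B1 rp3 wp1
slot 1 (MUL): ISSUE — free A2,Mu1,Ld2,B1 rp1 wp0
slot 2 (MUL): stall RD_PORT — free A2,Mu1,Ld2,B1 rp1 wp0
slot 3 (ALU): stall RD_PORT — free A2,Mu1,Ld2,B1 rp1 wp0
slot 4 (MEM): stall WR_PORT — free A2,Mu1,Ld2,B1 rp1 wp0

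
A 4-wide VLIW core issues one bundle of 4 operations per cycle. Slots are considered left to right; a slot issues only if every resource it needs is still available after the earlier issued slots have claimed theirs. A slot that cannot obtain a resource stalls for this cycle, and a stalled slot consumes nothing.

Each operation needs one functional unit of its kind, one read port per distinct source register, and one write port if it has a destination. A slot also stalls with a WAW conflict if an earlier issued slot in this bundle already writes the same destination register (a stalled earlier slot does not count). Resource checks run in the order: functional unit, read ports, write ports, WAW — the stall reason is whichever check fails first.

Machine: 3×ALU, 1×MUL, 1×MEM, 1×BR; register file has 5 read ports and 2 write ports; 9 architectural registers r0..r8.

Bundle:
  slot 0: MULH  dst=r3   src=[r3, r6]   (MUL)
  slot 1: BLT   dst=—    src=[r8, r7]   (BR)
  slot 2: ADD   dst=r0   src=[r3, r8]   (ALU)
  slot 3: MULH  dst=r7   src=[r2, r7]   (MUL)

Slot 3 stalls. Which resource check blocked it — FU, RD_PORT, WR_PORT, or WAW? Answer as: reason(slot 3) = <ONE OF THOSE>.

(0) want 1×MUL +2rd +1wr — yes → AL3|MU0|ME1|BR1|rd3|wr1
(1) want 1×BR +2rd +0wr — yes → AL3|MU0|ME1|BR0|rd1|wr1
(2) want 1×ALU +2rd +1wr — RD_PORT → AL3|MU0|ME1|BR0|rd1|wr1
(3) want 1×MUL +2rd +1wr — FU → AL3|MU0|ME1|BR0|rd1|wr1

reason(slot 3) = FU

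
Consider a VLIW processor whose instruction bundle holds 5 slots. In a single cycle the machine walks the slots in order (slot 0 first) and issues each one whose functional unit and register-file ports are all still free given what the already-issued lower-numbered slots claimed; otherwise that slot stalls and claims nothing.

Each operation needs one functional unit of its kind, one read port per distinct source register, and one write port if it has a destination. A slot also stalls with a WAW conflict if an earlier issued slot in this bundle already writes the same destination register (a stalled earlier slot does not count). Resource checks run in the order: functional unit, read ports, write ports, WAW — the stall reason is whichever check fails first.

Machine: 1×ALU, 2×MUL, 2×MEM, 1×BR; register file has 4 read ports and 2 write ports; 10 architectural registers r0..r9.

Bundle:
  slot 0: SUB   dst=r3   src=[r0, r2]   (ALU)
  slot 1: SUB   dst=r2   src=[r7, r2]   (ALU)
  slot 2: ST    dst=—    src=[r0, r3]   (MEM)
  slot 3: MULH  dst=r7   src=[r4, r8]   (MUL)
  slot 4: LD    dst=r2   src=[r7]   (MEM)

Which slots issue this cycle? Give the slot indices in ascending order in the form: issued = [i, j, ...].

slot 0 (ALU): ISSUE — free A0,Mu2,Ld2,B1 rp2 wp1
slot 1 (ALU): stall FU — free A0,Mu2,Ld2,B1 rp2 wp1
slot 2 (MEM): ISSUE — free A0,Mu2,Ld1,B1 rp0 wp1
slot 3 (MUL): stall RD_PORT — free A0,Mu2,Ld1,B1 rp0 wp1
slot 4 (MEM): stall RD_PORT — free A0,Mu2,Ld1,B1 rp0 wp1

issued = [0, 2]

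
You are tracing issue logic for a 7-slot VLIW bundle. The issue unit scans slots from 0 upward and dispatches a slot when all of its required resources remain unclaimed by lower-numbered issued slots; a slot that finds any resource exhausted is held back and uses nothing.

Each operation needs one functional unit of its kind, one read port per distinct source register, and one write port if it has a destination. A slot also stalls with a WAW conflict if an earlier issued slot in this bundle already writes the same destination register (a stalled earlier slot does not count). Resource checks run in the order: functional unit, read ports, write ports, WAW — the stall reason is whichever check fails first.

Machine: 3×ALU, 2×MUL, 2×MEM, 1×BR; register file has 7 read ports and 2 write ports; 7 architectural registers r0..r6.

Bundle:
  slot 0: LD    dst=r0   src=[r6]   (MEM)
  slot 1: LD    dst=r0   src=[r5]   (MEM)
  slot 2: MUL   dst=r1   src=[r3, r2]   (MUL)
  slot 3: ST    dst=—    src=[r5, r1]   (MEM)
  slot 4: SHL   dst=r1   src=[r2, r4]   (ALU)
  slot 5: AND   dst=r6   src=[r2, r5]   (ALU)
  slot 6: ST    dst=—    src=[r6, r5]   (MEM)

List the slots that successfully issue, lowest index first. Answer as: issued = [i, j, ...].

issued = [0, 2, 3]

  0. MEM→r0 ⇒ go  {3A/2Mu/1Ld/1B | 6r 1w}
  1. MEM→r0 ⇒ no(WAW)  {3A/2Mu/1Ld/1B | 6r 1w}
  2. MUL→r1 ⇒ go  {3A/1Mu/1Ld/1B | 4r 0w}
  3. MEM ⇒ go  {3A/1Mu/0Ld/1B | 2r 0w}
  4. ALU→r1 ⇒ no(WR_PORT)  {3A/1Mu/0Ld/1B | 2r 0w}
  5. ALU→r6 ⇒ no(WR_PORT)  {3A/1Mu/0Ld/1B | 2r 0w}
  6. MEM ⇒ no(FU)  {3A/1Mu/0Ld/1B | 2r 0w}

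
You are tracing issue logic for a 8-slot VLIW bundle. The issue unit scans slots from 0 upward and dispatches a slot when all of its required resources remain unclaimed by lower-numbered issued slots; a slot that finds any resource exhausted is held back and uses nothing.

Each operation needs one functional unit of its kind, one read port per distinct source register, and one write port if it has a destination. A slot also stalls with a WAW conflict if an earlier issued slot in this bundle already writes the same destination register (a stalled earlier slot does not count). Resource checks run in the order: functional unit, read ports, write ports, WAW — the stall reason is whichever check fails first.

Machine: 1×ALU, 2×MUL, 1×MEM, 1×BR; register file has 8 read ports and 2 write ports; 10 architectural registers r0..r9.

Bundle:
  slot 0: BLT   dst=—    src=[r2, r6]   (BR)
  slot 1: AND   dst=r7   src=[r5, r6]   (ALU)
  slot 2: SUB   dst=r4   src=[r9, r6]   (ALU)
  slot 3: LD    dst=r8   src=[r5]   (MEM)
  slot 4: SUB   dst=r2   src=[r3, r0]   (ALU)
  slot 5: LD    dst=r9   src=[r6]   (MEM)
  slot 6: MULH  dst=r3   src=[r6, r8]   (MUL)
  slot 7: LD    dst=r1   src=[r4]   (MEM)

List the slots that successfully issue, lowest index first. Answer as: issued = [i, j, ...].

issued = [0, 1, 3]

#0 BR src=r2,r6 dispatched  <A:1 Mu:2 Ld:1 B:0 rd:6 wr:2>
#1 ALU src=r5,r6 dispatched  <A:0 Mu:2 Ld:1 B:0 rd:4 wr:1>
#2 ALU src=r9,r6 held:FU  <A:0 Mu:2 Ld:1 B:0 rd:4 wr:1>
#3 MEM src=r5 dispatched  <A:0 Mu:2 Ld:0 B:0 rd:3 wr:0>
#4 ALU src=r3,r0 held:FU  <A:0 Mu:2 Ld:0 B:0 rd:3 wr:0>
#5 MEM src=r6 held:FU  <A:0 Mu:2 Ld:0 B:0 rd:3 wr:0>
#6 MUL src=r6,r8 held:WR_PORT  <A:0 Mu:2 Ld:0 B:0 rd:3 wr:0>
#7 MEM src=r4 held:FU  <A:0 Mu:2 Ld:0 B:0 rd:3 wr:0>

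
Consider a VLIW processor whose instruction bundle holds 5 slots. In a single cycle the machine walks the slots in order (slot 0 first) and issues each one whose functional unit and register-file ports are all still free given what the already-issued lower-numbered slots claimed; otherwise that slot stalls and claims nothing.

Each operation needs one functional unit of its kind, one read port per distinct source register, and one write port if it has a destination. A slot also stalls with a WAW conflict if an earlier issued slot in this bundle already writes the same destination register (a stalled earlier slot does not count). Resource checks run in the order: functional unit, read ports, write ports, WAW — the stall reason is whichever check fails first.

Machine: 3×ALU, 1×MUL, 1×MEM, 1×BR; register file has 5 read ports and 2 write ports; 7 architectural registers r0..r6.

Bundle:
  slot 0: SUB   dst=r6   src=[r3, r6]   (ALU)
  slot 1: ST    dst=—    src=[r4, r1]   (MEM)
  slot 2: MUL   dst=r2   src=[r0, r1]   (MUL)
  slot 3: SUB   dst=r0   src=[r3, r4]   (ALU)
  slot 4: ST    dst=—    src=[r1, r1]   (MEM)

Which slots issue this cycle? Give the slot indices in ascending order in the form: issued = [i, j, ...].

#0 ALU src=r3,r6 dispatched  <A:2 Mu:1 Ld:1 B:1 rd:3 wr:1>
#1 MEM src=r4,r1 dispatched  <A:2 Mu:1 Ld:0 B:1 rd:1 wr:1>
#2 MUL src=r0,r1 held:RD_PORT  <A:2 Mu:1 Ld:0 B:1 rd:1 wr:1>
#3 ALU src=r3,r4 held:RD_PORT  <A:2 Mu:1 Ld:0 B:1 rd:1 wr:1>
#4 MEM src=r1,r1 held:FU  <A:2 Mu:1 Ld:0 B:1 rd:1 wr:1>

issued = [0, 1]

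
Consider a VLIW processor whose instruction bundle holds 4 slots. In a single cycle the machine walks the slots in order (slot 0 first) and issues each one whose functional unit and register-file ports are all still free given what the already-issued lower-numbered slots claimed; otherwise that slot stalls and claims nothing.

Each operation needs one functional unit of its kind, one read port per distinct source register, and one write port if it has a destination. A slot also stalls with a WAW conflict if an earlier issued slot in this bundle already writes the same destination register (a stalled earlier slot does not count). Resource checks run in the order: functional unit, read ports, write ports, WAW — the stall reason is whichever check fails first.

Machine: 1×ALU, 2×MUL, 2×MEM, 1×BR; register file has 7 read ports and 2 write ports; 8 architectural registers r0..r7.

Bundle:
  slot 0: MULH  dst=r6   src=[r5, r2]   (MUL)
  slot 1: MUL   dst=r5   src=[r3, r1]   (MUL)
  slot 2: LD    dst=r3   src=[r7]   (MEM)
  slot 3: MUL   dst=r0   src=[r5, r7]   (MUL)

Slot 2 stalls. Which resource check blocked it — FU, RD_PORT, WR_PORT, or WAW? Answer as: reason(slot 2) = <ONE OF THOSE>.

  0. MUL→r6 ⇒ go  {1A/1Mu/2Ld/1B | 5r 1w}
  1. MUL→r5 ⇒ go  {1A/0Mu/2Ld/1B | 3r 0w}
  2. MEM→r3 ⇒ no(WR_PORT)  {1A/0Mu/2Ld/1B | 3r 0w}
  3. MUL→r0 ⇒ no(FU)  {1A/0Mu/2Ld/1B | 3r 0w}

reason(slot 2) = WR_PORT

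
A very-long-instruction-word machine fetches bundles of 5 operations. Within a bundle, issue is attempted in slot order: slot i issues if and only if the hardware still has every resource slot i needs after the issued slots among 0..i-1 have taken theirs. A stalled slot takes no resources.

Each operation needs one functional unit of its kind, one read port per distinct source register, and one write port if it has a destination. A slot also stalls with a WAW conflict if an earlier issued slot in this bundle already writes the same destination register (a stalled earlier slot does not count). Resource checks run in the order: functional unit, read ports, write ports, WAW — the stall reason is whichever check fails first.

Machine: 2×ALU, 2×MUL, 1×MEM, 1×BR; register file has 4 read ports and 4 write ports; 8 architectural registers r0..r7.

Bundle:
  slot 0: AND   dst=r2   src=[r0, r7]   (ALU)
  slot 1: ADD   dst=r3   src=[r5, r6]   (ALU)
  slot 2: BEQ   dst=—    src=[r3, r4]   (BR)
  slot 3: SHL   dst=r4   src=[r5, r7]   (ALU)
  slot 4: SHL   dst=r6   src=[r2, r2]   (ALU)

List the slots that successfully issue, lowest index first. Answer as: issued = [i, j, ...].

(0) want 1×ALU +2rd +1wr — yes → AL1|MU2|ME1|BR1|rd2|wr3
(1) want 1×ALU +2rd +1wr — yes → AL0|MU2|ME1|BR1|rd0|wr2
(2) want 1×BR +2rd +0wr — RD_PORT → AL0|MU2|ME1|BR1|rd0|wr2
(3) want 1×ALU +2rd +1wr — FU → AL0|MU2|ME1|BR1|rd0|wr2
(4) want 1×ALU +1rd +1wr — FU → AL0|MU2|ME1|BR1|rd0|wr2

issued = [0, 1]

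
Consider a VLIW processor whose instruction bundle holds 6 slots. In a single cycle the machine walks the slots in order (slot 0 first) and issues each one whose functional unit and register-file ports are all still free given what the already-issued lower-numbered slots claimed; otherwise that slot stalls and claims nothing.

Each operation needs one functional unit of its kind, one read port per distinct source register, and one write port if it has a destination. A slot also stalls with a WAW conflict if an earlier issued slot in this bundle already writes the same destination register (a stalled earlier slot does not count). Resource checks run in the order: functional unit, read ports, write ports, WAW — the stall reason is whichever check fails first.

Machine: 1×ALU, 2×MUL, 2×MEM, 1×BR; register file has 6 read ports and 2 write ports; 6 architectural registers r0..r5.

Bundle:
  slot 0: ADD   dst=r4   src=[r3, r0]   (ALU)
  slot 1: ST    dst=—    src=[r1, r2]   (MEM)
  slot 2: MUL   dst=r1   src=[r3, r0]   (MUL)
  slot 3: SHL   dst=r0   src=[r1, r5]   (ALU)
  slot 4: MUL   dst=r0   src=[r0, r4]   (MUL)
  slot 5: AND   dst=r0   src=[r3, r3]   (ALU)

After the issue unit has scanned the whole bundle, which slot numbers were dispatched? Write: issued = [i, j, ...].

#0 ALU src=r3,r0 dispatched  <A:0 Mu:2 Ld:2 B:1 rd:4 wr:1>
#1 MEM src=r1,r2 dispatched  <A:0 Mu:2 Ld:1 B:1 rd:2 wr:1>
#2 MUL src=r3,r0 dispatched  <A:0 Mu:1 Ld:1 B:1 rd:0 wr:0>
#3 ALU src=r1,r5 held:FU  <A:0 Mu:1 Ld:1 B:1 rd:0 wr:0>
#4 MUL src=r0,r4 held:RD_PORT  <A:0 Mu:1 Ld:1 B:1 rd:0 wr:0>
#5 ALU src=r3,r3 held:FU  <A:0 Mu:1 Ld:1 B:1 rd:0 wr:0>

issued = [0, 1, 2]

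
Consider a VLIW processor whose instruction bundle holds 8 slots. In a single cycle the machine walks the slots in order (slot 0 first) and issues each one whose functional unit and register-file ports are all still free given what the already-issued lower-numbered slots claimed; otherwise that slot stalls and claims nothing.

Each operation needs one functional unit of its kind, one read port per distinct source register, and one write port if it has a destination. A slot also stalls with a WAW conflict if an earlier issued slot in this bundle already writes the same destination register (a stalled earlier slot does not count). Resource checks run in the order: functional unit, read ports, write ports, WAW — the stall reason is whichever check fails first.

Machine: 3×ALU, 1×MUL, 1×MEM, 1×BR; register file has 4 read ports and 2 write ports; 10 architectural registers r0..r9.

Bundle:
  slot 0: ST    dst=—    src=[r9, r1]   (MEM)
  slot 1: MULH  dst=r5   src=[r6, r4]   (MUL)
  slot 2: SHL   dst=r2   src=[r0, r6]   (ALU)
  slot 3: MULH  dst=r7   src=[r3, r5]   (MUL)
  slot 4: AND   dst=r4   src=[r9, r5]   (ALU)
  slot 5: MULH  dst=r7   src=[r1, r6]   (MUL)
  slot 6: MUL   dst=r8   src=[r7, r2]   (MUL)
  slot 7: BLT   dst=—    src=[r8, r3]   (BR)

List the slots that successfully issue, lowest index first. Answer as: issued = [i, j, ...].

(0) want 1×MEM +2rd +0wr — yes → AL3|MU1|ME0|BR1|rd2|wr2
(1) want 1×MUL +2rd +1wr — yes → AL3|MU0|ME0|BR1|rd0|wr1
(2) want 1×ALU +2rd +1wr — RD_PORT → AL3|MU0|ME0|BR1|rd0|wr1
(3) want 1×MUL +2rd +1wr — FU → AL3|MU0|ME0|BR1|rd0|wr1
(4) want 1×ALU +2rd +1wr — RD_PORT → AL3|MU0|ME0|BR1|rd0|wr1
(5) want 1×MUL +2rd +1wr — FU → AL3|MU0|ME0|BR1|rd0|wr1
(6) want 1×MUL +2rd +1wr — FU → AL3|MU0|ME0|BR1|rd0|wr1
(7) want 1×BR +2rd +0wr — RD_PORT → AL3|MU0|ME0|BR1|rd0|wr1

issued = [0, 1]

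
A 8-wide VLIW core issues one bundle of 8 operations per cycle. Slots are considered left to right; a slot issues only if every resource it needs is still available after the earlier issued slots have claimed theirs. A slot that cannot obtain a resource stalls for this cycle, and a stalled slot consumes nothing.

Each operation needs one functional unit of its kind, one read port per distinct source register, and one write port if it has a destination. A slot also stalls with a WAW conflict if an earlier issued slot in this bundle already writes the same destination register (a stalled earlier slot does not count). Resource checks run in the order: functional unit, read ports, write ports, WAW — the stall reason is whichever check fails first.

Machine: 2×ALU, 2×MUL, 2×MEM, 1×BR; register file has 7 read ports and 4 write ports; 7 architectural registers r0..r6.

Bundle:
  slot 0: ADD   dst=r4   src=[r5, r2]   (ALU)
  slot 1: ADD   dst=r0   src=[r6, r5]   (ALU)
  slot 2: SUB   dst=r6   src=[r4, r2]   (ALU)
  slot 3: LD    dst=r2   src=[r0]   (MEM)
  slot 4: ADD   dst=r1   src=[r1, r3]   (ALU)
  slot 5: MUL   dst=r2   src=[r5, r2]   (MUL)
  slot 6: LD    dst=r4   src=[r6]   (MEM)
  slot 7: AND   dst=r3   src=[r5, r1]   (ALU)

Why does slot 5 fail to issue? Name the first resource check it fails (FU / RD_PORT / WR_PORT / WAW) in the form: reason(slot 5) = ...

[0] ALU needs rd=2 wr=1: ok; after: ALU=1 MUL=2 MEM=2 BR=1, R=5, W=3
[1] ALU needs rd=2 wr=1: ok; after: ALU=0 MUL=2 MEM=2 BR=1, R=3, W=2
[2] ALU needs rd=2 wr=1: FU; after: ALU=0 MUL=2 MEM=2 BR=1, R=3, W=2
[3] MEM needs rd=1 wr=1: ok; after: ALU=0 MUL=2 MEM=1 BR=1, R=2, W=1
[4] ALU needs rd=2 wr=1: FU; after: ALU=0 MUL=2 MEM=1 BR=1, R=2, W=1
[5] MUL needs rd=2 wr=1: WAW; after: ALU=0 MUL=2 MEM=1 BR=1, R=2, W=1
[6] MEM needs rd=1 wr=1: WAW; after: ALU=0 MUL=2 MEM=1 BR=1, R=2, W=1
[7] ALU needs rd=2 wr=1: FU; after: ALU=0 MUL=2 MEM=1 BR=1, R=2, W=1

reason(slot 5) = WAW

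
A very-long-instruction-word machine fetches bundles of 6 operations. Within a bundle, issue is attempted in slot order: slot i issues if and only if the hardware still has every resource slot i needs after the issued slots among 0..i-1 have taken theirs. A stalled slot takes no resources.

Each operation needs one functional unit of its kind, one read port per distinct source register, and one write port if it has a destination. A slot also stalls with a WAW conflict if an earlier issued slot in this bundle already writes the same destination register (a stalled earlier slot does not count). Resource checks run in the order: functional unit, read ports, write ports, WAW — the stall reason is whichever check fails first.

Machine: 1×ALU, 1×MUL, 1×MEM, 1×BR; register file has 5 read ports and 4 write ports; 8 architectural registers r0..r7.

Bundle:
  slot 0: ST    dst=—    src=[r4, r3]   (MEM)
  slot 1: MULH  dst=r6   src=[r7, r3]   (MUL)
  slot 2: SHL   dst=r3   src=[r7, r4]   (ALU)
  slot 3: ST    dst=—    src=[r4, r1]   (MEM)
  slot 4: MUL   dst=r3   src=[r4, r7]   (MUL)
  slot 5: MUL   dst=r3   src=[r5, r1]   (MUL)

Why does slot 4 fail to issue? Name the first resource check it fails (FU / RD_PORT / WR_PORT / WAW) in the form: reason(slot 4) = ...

reason(slot 4) = FU

  0. MEM ⇒ go  {1A/1Mu/0Ld/1B | 3r 4w}
  1. MUL→r6 ⇒ go  {1A/0Mu/0Ld/1B | 1r 3w}
  2. ALU→r3 ⇒ no(RD_PORT)  {1A/0Mu/0Ld/1B | 1r 3w}
  3. MEM ⇒ no(FU)  {1A/0Mu/0Ld/1B | 1r 3w}
  4. MUL→r3 ⇒ no(FU)  {1A/0Mu/0Ld/1B | 1r 3w}
  5. MUL→r3 ⇒ no(FU)  {1A/0Mu/0Ld/1B | 1r 3w}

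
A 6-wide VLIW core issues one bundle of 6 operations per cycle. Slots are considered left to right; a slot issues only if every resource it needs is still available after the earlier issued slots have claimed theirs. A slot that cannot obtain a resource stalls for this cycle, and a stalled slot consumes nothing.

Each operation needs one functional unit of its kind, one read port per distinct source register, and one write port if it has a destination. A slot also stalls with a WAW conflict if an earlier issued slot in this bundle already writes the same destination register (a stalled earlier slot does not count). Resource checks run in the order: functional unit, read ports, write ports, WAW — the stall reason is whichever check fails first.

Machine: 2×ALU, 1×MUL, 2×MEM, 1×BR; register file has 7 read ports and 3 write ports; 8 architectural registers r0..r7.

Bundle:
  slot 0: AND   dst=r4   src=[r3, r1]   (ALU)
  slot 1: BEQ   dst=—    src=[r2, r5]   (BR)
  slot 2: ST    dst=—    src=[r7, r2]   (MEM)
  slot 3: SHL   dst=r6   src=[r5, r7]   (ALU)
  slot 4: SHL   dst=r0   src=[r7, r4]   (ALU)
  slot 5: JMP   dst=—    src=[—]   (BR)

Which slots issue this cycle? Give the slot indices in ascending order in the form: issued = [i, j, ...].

  0. ALU→r4 ⇒ go  {1A/1Mu/2Ld/1B | 5r 2w}
  1. BR ⇒ go  {1A/1Mu/2Ld/0B | 3r 2w}
  2. MEM ⇒ go  {1A/1Mu/1Ld/0B | 1r 2w}
  3. ALU→r6 ⇒ no(RD_PORT)  {1A/1Mu/1Ld/0B | 1r 2w}
  4. ALU→r0 ⇒ no(RD_PORT)  {1A/1Mu/1Ld/0B | 1r 2w}
  5. BR ⇒ no(FU)  {1A/1Mu/1Ld/0B | 1r 2w}

issued = [0, 1, 2]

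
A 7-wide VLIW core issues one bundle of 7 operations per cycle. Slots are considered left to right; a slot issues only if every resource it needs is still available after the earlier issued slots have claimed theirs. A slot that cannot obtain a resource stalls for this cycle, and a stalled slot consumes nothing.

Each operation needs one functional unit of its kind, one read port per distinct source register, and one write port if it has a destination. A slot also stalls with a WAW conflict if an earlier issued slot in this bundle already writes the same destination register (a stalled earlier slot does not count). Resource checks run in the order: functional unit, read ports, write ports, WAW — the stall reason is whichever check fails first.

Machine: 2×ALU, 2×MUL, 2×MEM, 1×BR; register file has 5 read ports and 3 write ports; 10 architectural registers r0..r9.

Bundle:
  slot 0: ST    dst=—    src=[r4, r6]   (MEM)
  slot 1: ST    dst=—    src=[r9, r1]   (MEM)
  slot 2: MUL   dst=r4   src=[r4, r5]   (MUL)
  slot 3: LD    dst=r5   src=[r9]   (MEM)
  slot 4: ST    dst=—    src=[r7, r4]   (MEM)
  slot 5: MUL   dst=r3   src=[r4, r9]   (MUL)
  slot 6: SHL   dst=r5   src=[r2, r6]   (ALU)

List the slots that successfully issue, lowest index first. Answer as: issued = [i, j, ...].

issued = [0, 1]

  0. MEM ⇒ go  {2A/2Mu/1Ld/1B | 3r 3w}
  1. MEM ⇒ go  {2A/2Mu/0Ld/1B | 1r 3w}
  2. MUL→r4 ⇒ no(RD_PORT)  {2A/2Mu/0Ld/1B | 1r 3w}
  3. MEM→r5 ⇒ no(FU)  {2A/2Mu/0Ld/1B | 1r 3w}
  4. MEM ⇒ no(FU)  {2A/2Mu/0Ld/1B | 1r 3w}
  5. MUL→r3 ⇒ no(RD_PORT)  {2A/2Mu/0Ld/1B | 1r 3w}
  6. ALU→r5 ⇒ no(RD_PORT)  {2A/2Mu/0Ld/1B | 1r 3w}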